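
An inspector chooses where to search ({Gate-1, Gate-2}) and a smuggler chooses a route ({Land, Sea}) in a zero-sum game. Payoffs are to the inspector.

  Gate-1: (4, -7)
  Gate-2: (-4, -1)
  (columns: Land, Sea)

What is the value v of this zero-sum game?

Row minima: Gate-1 → -7, Gate-2 → -4; maximin = -4.
Column maxima: Land → 4, Sea → -1; minimax = -1.
-4 ≠ -1, so there is no saddle point; optimal play is mixed.
Let the inspector play Gate-1 with probability p. Expected payoff against Land: 4p + (-4)(1−p) = 8p − 4; against Sea: (-7)p + (-1)(1−p) = −6p − 1.
Setting these equal: 8p − 4 = −6p − 1 ⇒ 14p = 3 ⇒ p = 3/14, and the value is (8)·(3/14) − 4 = -16/7.
For the smuggler: with q = P(Land), equating Gate-1's and Gate-2's payoffs gives 11q − 7 = −3q − 1 ⇒ q = 3/7.

-16/7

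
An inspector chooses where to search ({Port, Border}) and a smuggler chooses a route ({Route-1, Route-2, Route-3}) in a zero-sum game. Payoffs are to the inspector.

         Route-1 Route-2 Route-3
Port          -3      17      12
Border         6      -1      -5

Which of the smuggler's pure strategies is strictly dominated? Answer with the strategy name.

Route-3 holds the inspector's payoff strictly below Route-2 in every row: 12 < 17, -5 < -1.
So Route-2 is strictly dominated for the smuggler.

Route-2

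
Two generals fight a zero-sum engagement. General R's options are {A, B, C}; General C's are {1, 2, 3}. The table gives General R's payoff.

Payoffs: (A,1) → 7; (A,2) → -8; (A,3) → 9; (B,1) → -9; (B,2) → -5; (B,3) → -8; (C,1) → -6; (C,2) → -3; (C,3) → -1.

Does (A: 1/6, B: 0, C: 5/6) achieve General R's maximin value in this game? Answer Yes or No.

Against 1 this mix gives (1/6)·7 + (5/6)·(-6) = -23/6.
Against 2 this mix gives (1/6)·(-8) + (5/6)·(-3) = -23/6.
Against 3 this mix gives (1/6)·9 + (5/6)·(-1) = 2/3.
All of General C's active replies (1, 2) yield -23/6, and no column does worse for General R. The mix makes General C indifferent and guarantees -23/6, so it is optimal.

Yes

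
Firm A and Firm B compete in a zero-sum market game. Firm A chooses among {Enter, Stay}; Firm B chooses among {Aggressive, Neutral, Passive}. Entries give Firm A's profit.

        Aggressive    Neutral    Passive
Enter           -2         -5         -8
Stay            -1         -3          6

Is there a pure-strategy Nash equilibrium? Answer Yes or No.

Yes

Row minima: Enter → -8, Stay → -3; maximin = -3.
Column maxima: Aggressive → -1, Neutral → -3, Passive → 6; minimax = -3.
maximin = minimax = -3, so a saddle point exists.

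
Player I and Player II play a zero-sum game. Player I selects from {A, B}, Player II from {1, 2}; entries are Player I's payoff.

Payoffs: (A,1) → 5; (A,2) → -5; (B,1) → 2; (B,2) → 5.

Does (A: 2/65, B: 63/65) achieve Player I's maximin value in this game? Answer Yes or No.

No

Against 1 this mix gives (2/65)·5 + (63/65)·2 = 136/65.
Against 2 this mix gives (2/65)·(-5) + (63/65)·5 = 61/13.
Player II will play 1, holding Player I to 136/65. Shifting weight toward the row that does better against 1 would raise this floor (the equalizing mix achieves 35/13 against both 1 and 2), so the proposed strategy is not optimal.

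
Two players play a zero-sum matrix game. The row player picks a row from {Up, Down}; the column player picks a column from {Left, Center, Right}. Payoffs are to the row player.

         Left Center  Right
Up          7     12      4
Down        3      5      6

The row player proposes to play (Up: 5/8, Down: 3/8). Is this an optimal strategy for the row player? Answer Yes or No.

Against Left this mix gives (5/8)·7 + (3/8)·3 = 11/2.
Against Center this mix gives (5/8)·12 + (3/8)·5 = 75/8.
Against Right this mix gives (5/8)·4 + (3/8)·6 = 19/4.
The column player will play Right, holding the row player to 19/4. Shifting weight toward the row that does better against Right would raise this floor (the equalizing mix achieves 5 against both Right and Left), so the proposed strategy is not optimal.

No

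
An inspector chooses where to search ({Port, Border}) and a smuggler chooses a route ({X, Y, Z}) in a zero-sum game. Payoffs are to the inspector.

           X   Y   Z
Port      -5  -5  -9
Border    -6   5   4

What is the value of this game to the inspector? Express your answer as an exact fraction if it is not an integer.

-37/7

Row minima: Port → -9, Border → -6; maximin = -6.
Column maxima: X → -5, Y → 5, Z → 4; minimax = -5.
-6 ≠ -5, so there is no saddle point; optimal play is mixed.
Y is strictly dominated by Z (it gives the inspector strictly more in every row), so the smuggler never plays it.
On the remaining 2×2 (Port, Border vs X, Z):
Let the inspector play Port with probability p. Expected payoff against X: (-5)p + (-6)(1−p) = p − 6; against Z: (-9)p + 4(1−p) = −13p + 4.
Setting these equal: p − 6 = −13p + 4 ⇒ 14p = 10 ⇒ p = 5/7, and the value is (1)·(5/7) − 6 = -37/7.
For the smuggler: with q = P(X), equating Port's and Border's payoffs gives 4q − 9 = −10q + 4 ⇒ q = 13/14.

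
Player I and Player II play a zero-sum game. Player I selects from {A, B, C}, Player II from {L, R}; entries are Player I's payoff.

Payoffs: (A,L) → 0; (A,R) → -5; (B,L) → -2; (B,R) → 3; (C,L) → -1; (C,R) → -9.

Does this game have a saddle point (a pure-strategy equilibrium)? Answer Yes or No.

No

Row minima: A → -5, B → -2, C → -9; maximin = -2.
Column maxima: L → 0, R → 3; minimax = 0.
-2 ≠ 0, so no pure-strategy equilibrium exists.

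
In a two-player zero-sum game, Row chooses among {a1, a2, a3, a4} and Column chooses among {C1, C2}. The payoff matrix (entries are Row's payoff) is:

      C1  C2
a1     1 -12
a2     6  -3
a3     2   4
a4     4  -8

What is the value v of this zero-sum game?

30/11

Row minima: a1 → -12, a2 → -3, a3 → 2, a4 → -8; maximin = 2.
Column maxima: C1 → 6, C2 → 4; minimax = 4.
2 ≠ 4, so there is no saddle point; optimal play is mixed.
a1 is strictly dominated by a2, so Row never plays it.
a4 is strictly dominated by a2, so Row never plays it.
On the remaining 2×2 (a2, a3 vs C1, C2):
Let Row play a2 with probability p. Expected payoff against C1: 6p + 2(1−p) = 4p + 2; against C2: (-3)p + 4(1−p) = −7p + 4.
Setting these equal: 4p + 2 = −7p + 4 ⇒ 11p = 2 ⇒ p = 2/11, and the value is (4)·(2/11) + 2 = 30/11.
For Column: with q = P(C1), equating a2's and a3's payoffs gives 9q − 3 = −2q + 4 ⇒ q = 7/11.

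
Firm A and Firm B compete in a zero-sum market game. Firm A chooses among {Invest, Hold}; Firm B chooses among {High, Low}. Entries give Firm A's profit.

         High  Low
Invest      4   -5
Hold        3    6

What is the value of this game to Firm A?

13/4

Row minima: Invest → -5, Hold → 3; maximin = 3.
Column maxima: High → 4, Low → 6; minimax = 4.
3 ≠ 4, so there is no saddle point; optimal play is mixed.
Let Firm A play Invest with probability p. Expected payoff against High: 4p + 3(1−p) = p + 3; against Low: (-5)p + 6(1−p) = −11p + 6.
Setting these equal: p + 3 = −11p + 6 ⇒ 12p = 3 ⇒ p = 1/4, and the value is (1)·(1/4) + 3 = 13/4.
For Firm B: with q = P(High), equating Invest's and Hold's payoffs gives 9q − 5 = −3q + 6 ⇒ q = 11/12.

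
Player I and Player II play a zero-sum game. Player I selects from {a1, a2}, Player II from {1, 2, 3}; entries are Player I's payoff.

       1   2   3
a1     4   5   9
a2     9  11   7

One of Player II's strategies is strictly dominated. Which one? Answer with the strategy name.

2

1 holds Player I's payoff strictly below 2 in every row: 4 < 5, 9 < 11.
So 2 is strictly dominated for Player II.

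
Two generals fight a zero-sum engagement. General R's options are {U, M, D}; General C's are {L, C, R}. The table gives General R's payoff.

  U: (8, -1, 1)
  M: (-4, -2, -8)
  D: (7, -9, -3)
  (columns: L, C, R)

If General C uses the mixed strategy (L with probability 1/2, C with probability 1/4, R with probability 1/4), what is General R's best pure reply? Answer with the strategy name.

U

Expected payoff of U: (1/2)·8 + (1/4)·(-1) + (1/4)·1 = 4.
Expected payoff of M: (1/2)·(-4) + (1/4)·(-2) + (1/4)·(-8) = -9/2.
Expected payoff of D: (1/2)·7 + (1/4)·(-9) + (1/4)·(-3) = 1/2.
The largest is 4, so General R's best response is U.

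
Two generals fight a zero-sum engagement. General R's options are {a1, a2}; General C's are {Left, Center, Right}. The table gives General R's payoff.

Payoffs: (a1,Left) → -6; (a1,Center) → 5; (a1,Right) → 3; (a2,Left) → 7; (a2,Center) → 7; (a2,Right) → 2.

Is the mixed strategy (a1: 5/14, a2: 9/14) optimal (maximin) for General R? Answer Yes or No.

Yes

Against Left this mix gives (5/14)·(-6) + (9/14)·7 = 33/14.
Against Center this mix gives (5/14)·5 + (9/14)·7 = 44/7.
Against Right this mix gives (5/14)·3 + (9/14)·2 = 33/14.
All of General C's active replies (Left, Right) yield 33/14, and no column does worse for General R. The mix makes General C indifferent and guarantees 33/14, so it is optimal.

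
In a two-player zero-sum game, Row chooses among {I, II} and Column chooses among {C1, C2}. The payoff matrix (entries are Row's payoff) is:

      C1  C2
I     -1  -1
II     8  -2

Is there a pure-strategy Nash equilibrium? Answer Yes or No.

Yes

Row minima: I → -1, II → -2; maximin = -1.
Column maxima: C1 → 8, C2 → -1; minimax = -1.
maximin = minimax = -1, so a saddle point exists.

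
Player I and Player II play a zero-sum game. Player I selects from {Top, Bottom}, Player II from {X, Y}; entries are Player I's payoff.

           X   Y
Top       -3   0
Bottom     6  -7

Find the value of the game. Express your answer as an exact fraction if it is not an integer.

-21/16

Row minima: Top → -3, Bottom → -7; maximin = -3.
Column maxima: X → 6, Y → 0; minimax = 0.
-3 ≠ 0, so there is no saddle point; optimal play is mixed.
Let Player I play Top with probability p. Expected payoff against X: (-3)p + 6(1−p) = −9p + 6; against Y: 0p + (-7)(1−p) = 7p − 7.
Setting these equal: −9p + 6 = 7p − 7 ⇒ −16p = -13 ⇒ p = 13/16, and the value is (-9)·(13/16) + 6 = -21/16.
For Player II: with q = P(X), equating Top's and Bottom's payoffs gives −3q = 13q − 7 ⇒ q = 7/16.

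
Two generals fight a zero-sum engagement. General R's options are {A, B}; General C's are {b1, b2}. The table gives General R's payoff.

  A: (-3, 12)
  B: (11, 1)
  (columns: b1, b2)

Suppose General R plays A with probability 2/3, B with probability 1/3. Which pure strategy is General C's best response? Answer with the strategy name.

If General C plays b1, General R's expected payoff is (2/3)·(-3) + (1/3)·11 = 5/3.
If General C plays b2, General R's expected payoff is (2/3)·12 + (1/3)·1 = 25/3.
General C minimizes General R's payoff; the smallest is 5/3, so the best response is b1.

b1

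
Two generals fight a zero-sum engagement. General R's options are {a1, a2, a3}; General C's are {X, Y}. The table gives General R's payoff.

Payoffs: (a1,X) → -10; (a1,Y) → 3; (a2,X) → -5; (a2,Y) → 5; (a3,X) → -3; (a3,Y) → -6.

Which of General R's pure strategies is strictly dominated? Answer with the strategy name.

a1

a2 gives a strictly higher payoff than a1 against every column: -5 > -10, 5 > 3.
So a1 is strictly dominated and General R never plays it.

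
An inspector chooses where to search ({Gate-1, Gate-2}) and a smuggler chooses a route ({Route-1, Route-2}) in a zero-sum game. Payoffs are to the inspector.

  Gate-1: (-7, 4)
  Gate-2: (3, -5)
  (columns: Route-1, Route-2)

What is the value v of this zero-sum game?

Row minima: Gate-1 → -7, Gate-2 → -5; maximin = -5.
Column maxima: Route-1 → 3, Route-2 → 4; minimax = 3.
-5 ≠ 3, so there is no saddle point; optimal play is mixed.
Let the inspector play Gate-1 with probability p. Expected payoff against Route-1: (-7)p + 3(1−p) = −10p + 3; against Route-2: 4p + (-5)(1−p) = 9p − 5.
Setting these equal: −10p + 3 = 9p − 5 ⇒ −19p = -8 ⇒ p = 8/19, and the value is (-10)·(8/19) + 3 = -23/19.
For the smuggler: with q = P(Route-1), equating Gate-1's and Gate-2's payoffs gives −11q + 4 = 8q − 5 ⇒ q = 9/19.

-23/19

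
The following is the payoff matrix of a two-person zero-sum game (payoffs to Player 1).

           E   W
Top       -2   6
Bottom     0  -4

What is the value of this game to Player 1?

-2/3

Row minima: Top → -2, Bottom → -4; maximin = -2.
Column maxima: E → 0, W → 6; minimax = 0.
-2 ≠ 0, so there is no saddle point; optimal play is mixed.
Let Player 1 play Top with probability p. Expected payoff against E: (-2)p + 0(1−p) = −2p; against W: 6p + (-4)(1−p) = 10p − 4.
Setting these equal: −2p = 10p − 4 ⇒ −12p = -4 ⇒ p = 1/3, and the value is (-2)·(1/3) = -2/3.
For Player 2: with q = P(E), equating Top's and Bottom's payoffs gives −8q + 6 = 4q − 4 ⇒ q = 5/6.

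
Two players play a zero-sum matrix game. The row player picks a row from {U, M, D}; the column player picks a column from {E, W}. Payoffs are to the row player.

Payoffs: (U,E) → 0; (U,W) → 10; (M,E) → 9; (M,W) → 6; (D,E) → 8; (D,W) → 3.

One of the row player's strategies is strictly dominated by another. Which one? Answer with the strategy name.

D

M gives a strictly higher payoff than D against every column: 9 > 8, 6 > 3.
So D is strictly dominated and the row player never plays it.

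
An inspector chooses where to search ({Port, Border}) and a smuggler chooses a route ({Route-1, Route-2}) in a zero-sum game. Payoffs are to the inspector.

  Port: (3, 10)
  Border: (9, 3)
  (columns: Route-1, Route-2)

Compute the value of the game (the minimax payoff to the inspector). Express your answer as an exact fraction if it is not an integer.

81/13

Row minima: Port → 3, Border → 3; maximin = 3.
Column maxima: Route-1 → 9, Route-2 → 10; minimax = 9.
3 ≠ 9, so there is no saddle point; optimal play is mixed.
Let the inspector play Port with probability p. Expected payoff against Route-1: 3p + 9(1−p) = −6p + 9; against Route-2: 10p + 3(1−p) = 7p + 3.
Setting these equal: −6p + 9 = 7p + 3 ⇒ −13p = -6 ⇒ p = 6/13, and the value is (-6)·(6/13) + 9 = 81/13.
For the smuggler: with q = P(Route-1), equating Port's and Border's payoffs gives −7q + 10 = 6q + 3 ⇒ q = 7/13.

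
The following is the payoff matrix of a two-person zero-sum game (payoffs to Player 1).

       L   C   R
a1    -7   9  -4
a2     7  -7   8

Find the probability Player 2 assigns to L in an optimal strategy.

8/15

Row minima: a1 → -7, a2 → -7; maximin = -7.
Column maxima: L → 7, C → 9, R → 8; minimax = 7.
-7 ≠ 7, so there is no saddle point; optimal play is mixed.
R is strictly dominated by L (it gives Player 1 strictly more in every row), so Player 2 never plays it.
On the remaining 2×2 (a1, a2 vs L, C):
Let Player 1 play a1 with probability p. Expected payoff against L: (-7)p + 7(1−p) = −14p + 7; against C: 9p + (-7)(1−p) = 16p − 7.
Setting these equal: −14p + 7 = 16p − 7 ⇒ −30p = -14 ⇒ p = 7/15, and the value is (-14)·(7/15) + 7 = 7/15.
For Player 2: with q = P(L), equating a1's and a2's payoffs gives −16q + 9 = 14q − 7 ⇒ q = 8/15.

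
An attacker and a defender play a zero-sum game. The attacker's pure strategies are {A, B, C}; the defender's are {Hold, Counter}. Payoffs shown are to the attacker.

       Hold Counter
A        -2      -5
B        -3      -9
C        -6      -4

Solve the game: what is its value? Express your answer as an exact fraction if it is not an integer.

Row minima: A → -5, B → -9, C → -6; maximin = -5.
Column maxima: Hold → -2, Counter → -4; minimax = -4.
-5 ≠ -4, so there is no saddle point; optimal play is mixed.
B is strictly dominated by A, so the attacker never plays it.
On the remaining 2×2 (A, C vs Hold, Counter):
Let the attacker play A with probability p. Expected payoff against Hold: (-2)p + (-6)(1−p) = 4p − 6; against Counter: (-5)p + (-4)(1−p) = −p − 4.
Setting these equal: 4p − 6 = −p − 4 ⇒ 5p = 2 ⇒ p = 2/5, and the value is (4)·(2/5) − 6 = -22/5.
For the defender: with q = P(Hold), equating A's and C's payoffs gives 3q − 5 = −2q − 4 ⇒ q = 1/5.

-22/5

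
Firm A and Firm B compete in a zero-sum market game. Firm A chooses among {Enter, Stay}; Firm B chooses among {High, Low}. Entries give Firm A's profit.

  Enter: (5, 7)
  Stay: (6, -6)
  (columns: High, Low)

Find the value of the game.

36/7

Row minima: Enter → 5, Stay → -6; maximin = 5.
Column maxima: High → 6, Low → 7; minimax = 6.
5 ≠ 6, so there is no saddle point; optimal play is mixed.
Let Firm A play Enter with probability p. Expected payoff against High: 5p + 6(1−p) = −p + 6; against Low: 7p + (-6)(1−p) = 13p − 6.
Setting these equal: −p + 6 = 13p − 6 ⇒ −14p = -12 ⇒ p = 6/7, and the value is (-1)·(6/7) + 6 = 36/7.
For Firm B: with q = P(High), equating Enter's and Stay's payoffs gives −2q + 7 = 12q − 6 ⇒ q = 13/14.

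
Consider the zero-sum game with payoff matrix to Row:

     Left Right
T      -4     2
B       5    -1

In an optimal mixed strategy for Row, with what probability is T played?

Row minima: T → -4, B → -1; maximin = -1.
Column maxima: Left → 5, Right → 2; minimax = 2.
-1 ≠ 2, so there is no saddle point; optimal play is mixed.
Let Row play T with probability p. Expected payoff against Left: (-4)p + 5(1−p) = −9p + 5; against Right: 2p + (-1)(1−p) = 3p − 1.
Setting these equal: −9p + 5 = 3p − 1 ⇒ −12p = -6 ⇒ p = 1/2, and the value is (-9)·(1/2) + 5 = 1/2.
For Column: with q = P(Left), equating T's and B's payoffs gives −6q + 2 = 6q − 1 ⇒ q = 1/4.

1/2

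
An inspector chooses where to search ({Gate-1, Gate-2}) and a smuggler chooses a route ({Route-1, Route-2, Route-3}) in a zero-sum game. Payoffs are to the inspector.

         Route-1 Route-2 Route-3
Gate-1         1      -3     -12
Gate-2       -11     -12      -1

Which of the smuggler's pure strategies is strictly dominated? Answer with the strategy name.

Route-2 holds the inspector's payoff strictly below Route-1 in every row: -3 < 1, -12 < -11.
So Route-1 is strictly dominated for the smuggler.

Route-1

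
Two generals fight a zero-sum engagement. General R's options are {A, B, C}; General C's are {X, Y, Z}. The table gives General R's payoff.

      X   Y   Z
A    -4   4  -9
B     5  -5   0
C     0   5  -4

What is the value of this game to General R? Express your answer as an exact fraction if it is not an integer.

-10/7

Row minima: A → -9, B → -5, C → -4; maximin = -4.
Column maxima: X → 5, Y → 5, Z → 0; minimax = 0.
-4 ≠ 0, so there is no saddle point; optimal play is mixed.
A is strictly dominated by C, so General R never plays it.
X is strictly dominated by Z (it gives General R strictly more in every row), so General C never plays it.
On the remaining 2×2 (B, C vs Y, Z):
Let General R play B with probability p. Expected payoff against Y: (-5)p + 5(1−p) = −10p + 5; against Z: 0p + (-4)(1−p) = 4p − 4.
Setting these equal: −10p + 5 = 4p − 4 ⇒ −14p = -9 ⇒ p = 9/14, and the value is (-10)·(9/14) + 5 = -10/7.
For General C: with q = P(Y), equating B's and C's payoffs gives −5q = 9q − 4 ⇒ q = 2/7.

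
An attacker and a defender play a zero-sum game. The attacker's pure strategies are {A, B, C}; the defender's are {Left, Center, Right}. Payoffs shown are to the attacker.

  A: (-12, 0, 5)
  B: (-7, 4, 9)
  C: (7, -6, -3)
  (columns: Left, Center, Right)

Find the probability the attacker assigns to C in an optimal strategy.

Row minima: A → -12, B → -7, C → -6; maximin = -6.
Column maxima: Left → 7, Center → 4, Right → 9; minimax = 4.
-6 ≠ 4, so there is no saddle point; optimal play is mixed.
A is strictly dominated by B, so the attacker never plays it.
Right is strictly dominated by Center (it gives the attacker strictly more in every row), so the defender never plays it.
On the remaining 2×2 (B, C vs Left, Center):
Let the attacker play B with probability p. Expected payoff against Left: (-7)p + 7(1−p) = −14p + 7; against Center: 4p + (-6)(1−p) = 10p − 6.
Setting these equal: −14p + 7 = 10p − 6 ⇒ −24p = -13 ⇒ p = 13/24, and the value is (-14)·(13/24) + 7 = -7/12.
For the defender: with q = P(Left), equating B's and C's payoffs gives −11q + 4 = 13q − 6 ⇒ q = 5/12.

11/24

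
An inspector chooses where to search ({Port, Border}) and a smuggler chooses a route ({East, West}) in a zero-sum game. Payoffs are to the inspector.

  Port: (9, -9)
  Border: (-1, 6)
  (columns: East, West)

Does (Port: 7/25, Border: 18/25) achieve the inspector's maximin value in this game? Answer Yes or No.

Against East this mix gives (7/25)·9 + (18/25)·(-1) = 9/5.
Against West this mix gives (7/25)·(-9) + (18/25)·6 = 9/5.
All of the smuggler's active replies (East, West) yield 9/5, and no column does worse for the inspector. The mix makes the smuggler indifferent and guarantees 9/5, so it is optimal.

Yes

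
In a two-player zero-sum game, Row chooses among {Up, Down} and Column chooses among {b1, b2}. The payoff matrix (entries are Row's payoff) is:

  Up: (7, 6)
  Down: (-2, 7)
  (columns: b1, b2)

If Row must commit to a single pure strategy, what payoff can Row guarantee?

6

Row minima: Up → 6, Down → -2.
The best of these is 6.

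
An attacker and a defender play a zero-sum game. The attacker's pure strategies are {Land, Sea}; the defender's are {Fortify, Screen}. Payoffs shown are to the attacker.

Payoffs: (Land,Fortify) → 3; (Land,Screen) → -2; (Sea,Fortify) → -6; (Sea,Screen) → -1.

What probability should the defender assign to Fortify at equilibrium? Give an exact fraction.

1/10

Row minima: Land → -2, Sea → -6; maximin = -2.
Column maxima: Fortify → 3, Screen → -1; minimax = -1.
-2 ≠ -1, so there is no saddle point; optimal play is mixed.
Let the attacker play Land with probability p. Expected payoff against Fortify: 3p + (-6)(1−p) = 9p − 6; against Screen: (-2)p + (-1)(1−p) = −p − 1.
Setting these equal: 9p − 6 = −p − 1 ⇒ 10p = 5 ⇒ p = 1/2, and the value is (9)·(1/2) − 6 = -3/2.
For the defender: with q = P(Fortify), equating Land's and Sea's payoffs gives 5q − 2 = −5q − 1 ⇒ q = 1/10.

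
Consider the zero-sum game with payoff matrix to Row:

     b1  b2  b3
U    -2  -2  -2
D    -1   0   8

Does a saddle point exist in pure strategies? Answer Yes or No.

Row minima: U → -2, D → -1; maximin = -1.
Column maxima: b1 → -1, b2 → 0, b3 → 8; minimax = -1.
maximin = minimax = -1, so a saddle point exists.

Yes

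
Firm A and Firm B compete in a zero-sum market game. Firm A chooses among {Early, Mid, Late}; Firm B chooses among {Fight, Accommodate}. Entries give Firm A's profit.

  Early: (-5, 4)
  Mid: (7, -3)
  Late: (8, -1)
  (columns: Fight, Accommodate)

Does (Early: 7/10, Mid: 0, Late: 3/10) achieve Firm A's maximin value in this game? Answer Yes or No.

Against Fight this mix gives (7/10)·(-5) + (3/10)·8 = -11/10.
Against Accommodate this mix gives (7/10)·4 + (3/10)·(-1) = 5/2.
Firm B will play Fight, holding Firm A to -11/10. Shifting weight toward the row that does better against Fight would raise this floor (the equalizing mix achieves 3/2 against both Fight and Accommodate), so the proposed strategy is not optimal.

No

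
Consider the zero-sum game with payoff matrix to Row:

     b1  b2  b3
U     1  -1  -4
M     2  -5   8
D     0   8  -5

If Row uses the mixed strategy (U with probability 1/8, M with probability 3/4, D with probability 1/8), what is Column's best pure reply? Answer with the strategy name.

If Column plays b1, Row's expected payoff is (1/8)·1 + (3/4)·2 + (1/8)·0 = 13/8.
If Column plays b2, Row's expected payoff is (1/8)·(-1) + (3/4)·(-5) + (1/8)·8 = -23/8.
If Column plays b3, Row's expected payoff is (1/8)·(-4) + (3/4)·8 + (1/8)·(-5) = 39/8.
Column minimizes Row's payoff; the smallest is -23/8, so the best response is b2.

b2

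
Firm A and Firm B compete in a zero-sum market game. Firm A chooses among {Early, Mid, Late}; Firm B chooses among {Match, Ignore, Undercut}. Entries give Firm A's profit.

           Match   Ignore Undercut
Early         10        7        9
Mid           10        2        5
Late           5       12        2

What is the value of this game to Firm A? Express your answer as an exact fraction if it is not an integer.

Row minima: Early → 7, Mid → 2, Late → 2; maximin = 7.
Column maxima: Match → 10, Ignore → 12, Undercut → 9; minimax = 9.
7 ≠ 9, so there is no saddle point; optimal play is mixed.
Match is strictly dominated by Undercut (it gives Firm A strictly more in every row), so Firm B never plays it.
With Match eliminated, Mid is strictly dominated by Early (Early gives Firm A strictly more in every remaining column), so Firm A never plays it.
On the remaining 2×2 (Early, Late vs Ignore, Undercut):
Let Firm A play Early with probability p. Expected payoff against Ignore: 7p + 12(1−p) = −5p + 12; against Undercut: 9p + 2(1−p) = 7p + 2.
Setting these equal: −5p + 12 = 7p + 2 ⇒ −12p = -10 ⇒ p = 5/6, and the value is (-5)·(5/6) + 12 = 47/6.
For Firm B: with q = P(Ignore), equating Early's and Late's payoffs gives −2q + 9 = 10q + 2 ⇒ q = 7/12.

47/6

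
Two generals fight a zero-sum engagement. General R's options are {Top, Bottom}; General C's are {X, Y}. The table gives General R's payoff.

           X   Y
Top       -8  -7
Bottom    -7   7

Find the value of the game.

-7

Row minima: Top → -8, Bottom → -7; maximin = -7.
Column maxima: X → -7, Y → 7; minimax = -7.
Since maximin = minimax = -7, there is a saddle point and the value is -7.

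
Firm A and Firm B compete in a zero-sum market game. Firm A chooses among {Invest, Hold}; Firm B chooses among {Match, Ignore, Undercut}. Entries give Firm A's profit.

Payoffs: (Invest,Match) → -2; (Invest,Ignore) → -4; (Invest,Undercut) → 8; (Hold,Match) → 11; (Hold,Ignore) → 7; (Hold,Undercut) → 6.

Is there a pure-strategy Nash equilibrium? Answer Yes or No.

No

Row minima: Invest → -4, Hold → 6; maximin = 6.
Column maxima: Match → 11, Ignore → 7, Undercut → 8; minimax = 7.
6 ≠ 7, so no pure-strategy equilibrium exists.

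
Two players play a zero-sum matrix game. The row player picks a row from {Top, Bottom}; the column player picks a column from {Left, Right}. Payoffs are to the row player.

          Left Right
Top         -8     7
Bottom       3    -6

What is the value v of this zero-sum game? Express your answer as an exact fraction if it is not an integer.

-9/8

Row minima: Top → -8, Bottom → -6; maximin = -6.
Column maxima: Left → 3, Right → 7; minimax = 3.
-6 ≠ 3, so there is no saddle point; optimal play is mixed.
Let the row player play Top with probability p. Expected payoff against Left: (-8)p + 3(1−p) = −11p + 3; against Right: 7p + (-6)(1−p) = 13p − 6.
Setting these equal: −11p + 3 = 13p − 6 ⇒ −24p = -9 ⇒ p = 3/8, and the value is (-11)·(3/8) + 3 = -9/8.
For the column player: with q = P(Left), equating Top's and Bottom's payoffs gives −15q + 7 = 9q − 6 ⇒ q = 13/24.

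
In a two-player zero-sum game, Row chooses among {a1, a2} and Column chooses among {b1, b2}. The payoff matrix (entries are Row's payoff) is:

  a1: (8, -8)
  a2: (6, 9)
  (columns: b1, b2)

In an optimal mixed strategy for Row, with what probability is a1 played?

3/19

Row minima: a1 → -8, a2 → 6; maximin = 6.
Column maxima: b1 → 8, b2 → 9; minimax = 8.
6 ≠ 8, so there is no saddle point; optimal play is mixed.
Let Row play a1 with probability p. Expected payoff against b1: 8p + 6(1−p) = 2p + 6; against b2: (-8)p + 9(1−p) = −17p + 9.
Setting these equal: 2p + 6 = −17p + 9 ⇒ 19p = 3 ⇒ p = 3/19, and the value is (2)·(3/19) + 6 = 120/19.
For Column: with q = P(b1), equating a1's and a2's payoffs gives 16q − 8 = −3q + 9 ⇒ q = 17/19.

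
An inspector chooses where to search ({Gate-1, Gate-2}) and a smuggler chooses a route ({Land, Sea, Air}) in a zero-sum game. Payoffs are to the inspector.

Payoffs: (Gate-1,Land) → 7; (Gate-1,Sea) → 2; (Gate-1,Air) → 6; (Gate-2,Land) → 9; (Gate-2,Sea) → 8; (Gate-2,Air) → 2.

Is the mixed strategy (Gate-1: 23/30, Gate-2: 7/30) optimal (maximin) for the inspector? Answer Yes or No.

No

Against Land this mix gives (23/30)·7 + (7/30)·9 = 112/15.
Against Sea this mix gives (23/30)·2 + (7/30)·8 = 17/5.
Against Air this mix gives (23/30)·6 + (7/30)·2 = 76/15.
The smuggler will play Sea, holding the inspector to 17/5. Shifting weight toward the row that does better against Sea would raise this floor (the equalizing mix achieves 22/5 against both Sea and Air), so the proposed strategy is not optimal.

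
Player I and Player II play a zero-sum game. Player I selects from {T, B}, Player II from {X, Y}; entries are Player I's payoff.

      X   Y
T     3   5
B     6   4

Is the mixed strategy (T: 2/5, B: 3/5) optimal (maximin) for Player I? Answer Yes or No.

Against X this mix gives (2/5)·3 + (3/5)·6 = 24/5.
Against Y this mix gives (2/5)·5 + (3/5)·4 = 22/5.
Player II will play Y, holding Player I to 22/5. Shifting weight toward the row that does better against Y would raise this floor (the equalizing mix achieves 9/2 against both Y and X), so the proposed strategy is not optimal.

No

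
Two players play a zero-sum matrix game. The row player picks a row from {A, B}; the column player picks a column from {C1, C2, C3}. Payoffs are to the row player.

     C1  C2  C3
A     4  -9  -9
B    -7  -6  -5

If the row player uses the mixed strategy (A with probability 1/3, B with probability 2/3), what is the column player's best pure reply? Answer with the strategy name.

If the column player plays C1, the row player's expected payoff is (1/3)·4 + (2/3)·(-7) = -10/3.
If the column player plays C2, the row player's expected payoff is (1/3)·(-9) + (2/3)·(-6) = -7.
If the column player plays C3, the row player's expected payoff is (1/3)·(-9) + (2/3)·(-5) = -19/3.
The column player minimizes the row player's payoff; the smallest is -7, so the best response is C2.

C2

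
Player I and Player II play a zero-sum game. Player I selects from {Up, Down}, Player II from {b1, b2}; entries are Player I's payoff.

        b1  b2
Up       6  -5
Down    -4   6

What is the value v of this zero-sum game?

16/21

Row minima: Up → -5, Down → -4; maximin = -4.
Column maxima: b1 → 6, b2 → 6; minimax = 6.
-4 ≠ 6, so there is no saddle point; optimal play is mixed.
Let Player I play Up with probability p. Expected payoff against b1: 6p + (-4)(1−p) = 10p − 4; against b2: (-5)p + 6(1−p) = −11p + 6.
Setting these equal: 10p − 4 = −11p + 6 ⇒ 21p = 10 ⇒ p = 10/21, and the value is (10)·(10/21) − 4 = 16/21.
For Player II: with q = P(b1), equating Up's and Down's payoffs gives 11q − 5 = −10q + 6 ⇒ q = 11/21.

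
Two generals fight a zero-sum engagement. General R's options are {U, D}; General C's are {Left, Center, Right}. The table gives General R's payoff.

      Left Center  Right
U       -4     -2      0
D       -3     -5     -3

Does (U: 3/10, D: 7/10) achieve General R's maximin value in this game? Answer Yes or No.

Against Left this mix gives (3/10)·(-4) + (7/10)·(-3) = -33/10.
Against Center this mix gives (3/10)·(-2) + (7/10)·(-5) = -41/10.
Against Right this mix gives (3/10)·0 + (7/10)·(-3) = -21/10.
General C will play Center, holding General R to -41/10. Shifting weight toward the row that does better against Center would raise this floor (the equalizing mix achieves -7/2 against both Center and Left), so the proposed strategy is not optimal.

No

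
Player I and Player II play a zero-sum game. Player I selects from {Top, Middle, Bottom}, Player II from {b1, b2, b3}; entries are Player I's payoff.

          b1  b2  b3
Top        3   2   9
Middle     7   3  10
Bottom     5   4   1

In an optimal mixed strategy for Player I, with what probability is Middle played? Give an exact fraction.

Row minima: Top → 2, Middle → 3, Bottom → 1; maximin = 3.
Column maxima: b1 → 7, b2 → 4, b3 → 10; minimax = 4.
3 ≠ 4, so there is no saddle point; optimal play is mixed.
Top is strictly dominated by Middle, so Player I never plays it.
b1 is strictly dominated by b2 (it gives Player I strictly more in every row), so Player II never plays it.
On the remaining 2×2 (Middle, Bottom vs b2, b3):
Let Player I play Middle with probability p. Expected payoff against b2: 3p + 4(1−p) = −p + 4; against b3: 10p + 1(1−p) = 9p + 1.
Setting these equal: −p + 4 = 9p + 1 ⇒ −10p = -3 ⇒ p = 3/10, and the value is (-1)·(3/10) + 4 = 37/10.
For Player II: with q = P(b2), equating Middle's and Bottom's payoffs gives −7q + 10 = 3q + 1 ⇒ q = 9/10.

3/10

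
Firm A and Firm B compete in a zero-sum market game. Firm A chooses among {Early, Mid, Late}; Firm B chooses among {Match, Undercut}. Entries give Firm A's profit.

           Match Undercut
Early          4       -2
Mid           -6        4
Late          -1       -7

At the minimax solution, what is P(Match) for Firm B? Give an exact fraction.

3/8

Row minima: Early → -2, Mid → -6, Late → -7; maximin = -2.
Column maxima: Match → 4, Undercut → 4; minimax = 4.
-2 ≠ 4, so there is no saddle point; optimal play is mixed.
Late is strictly dominated by Early, so Firm A never plays it.
On the remaining 2×2 (Early, Mid vs Match, Undercut):
Let Firm A play Early with probability p. Expected payoff against Match: 4p + (-6)(1−p) = 10p − 6; against Undercut: (-2)p + 4(1−p) = −6p + 4.
Setting these equal: 10p − 6 = −6p + 4 ⇒ 16p = 10 ⇒ p = 5/8, and the value is (10)·(5/8) − 6 = 1/4.
For Firm B: with q = P(Match), equating Early's and Mid's payoffs gives 6q − 2 = −10q + 4 ⇒ q = 3/8.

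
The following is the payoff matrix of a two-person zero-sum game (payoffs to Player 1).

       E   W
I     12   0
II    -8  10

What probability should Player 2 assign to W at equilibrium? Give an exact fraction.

2/3

Row minima: I → 0, II → -8; maximin = 0.
Column maxima: E → 12, W → 10; minimax = 10.
0 ≠ 10, so there is no saddle point; optimal play is mixed.
Let Player 1 play I with probability p. Expected payoff against E: 12p + (-8)(1−p) = 20p − 8; against W: 0p + 10(1−p) = −10p + 10.
Setting these equal: 20p − 8 = −10p + 10 ⇒ 30p = 18 ⇒ p = 3/5, and the value is (20)·(3/5) − 8 = 4.
For Player 2: with q = P(E), equating I's and II's payoffs gives 12q = −18q + 10 ⇒ q = 1/3.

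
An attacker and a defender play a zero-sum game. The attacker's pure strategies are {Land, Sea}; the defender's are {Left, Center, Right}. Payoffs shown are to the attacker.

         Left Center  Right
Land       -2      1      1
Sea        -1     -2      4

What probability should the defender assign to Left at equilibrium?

3/4

Row minima: Land → -2, Sea → -2; maximin = -2.
Column maxima: Left → -1, Center → 1, Right → 4; minimax = -1.
-2 ≠ -1, so there is no saddle point; optimal play is mixed.
Right is strictly dominated by Left (it gives the attacker strictly more in every row), so the defender never plays it.
On the remaining 2×2 (Land, Sea vs Left, Center):
Let the attacker play Land with probability p. Expected payoff against Left: (-2)p + (-1)(1−p) = −p − 1; against Center: 1p + (-2)(1−p) = 3p − 2.
Setting these equal: −p − 1 = 3p − 2 ⇒ −4p = -1 ⇒ p = 1/4, and the value is (-1)·(1/4) − 1 = -5/4.
For the defender: with q = P(Left), equating Land's and Sea's payoffs gives −3q + 1 = q − 2 ⇒ q = 3/4.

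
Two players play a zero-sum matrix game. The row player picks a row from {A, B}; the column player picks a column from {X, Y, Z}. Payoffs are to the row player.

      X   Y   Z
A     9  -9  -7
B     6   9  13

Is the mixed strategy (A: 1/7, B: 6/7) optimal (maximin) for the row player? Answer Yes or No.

Yes

Against X this mix gives (1/7)·9 + (6/7)·6 = 45/7.
Against Y this mix gives (1/7)·(-9) + (6/7)·9 = 45/7.
Against Z this mix gives (1/7)·(-7) + (6/7)·13 = 71/7.
All of the column player's active replies (X, Y) yield 45/7, and no column does worse for the row player. The mix makes the column player indifferent and guarantees 45/7, so it is optimal.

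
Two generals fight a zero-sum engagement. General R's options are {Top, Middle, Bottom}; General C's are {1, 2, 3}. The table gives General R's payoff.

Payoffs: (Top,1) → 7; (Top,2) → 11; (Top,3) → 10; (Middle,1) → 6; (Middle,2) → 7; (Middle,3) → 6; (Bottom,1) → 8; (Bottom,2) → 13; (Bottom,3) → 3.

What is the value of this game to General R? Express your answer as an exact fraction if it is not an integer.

Row minima: Top → 7, Middle → 6, Bottom → 3; maximin = 7.
Column maxima: 1 → 8, 2 → 13, 3 → 10; minimax = 8.
7 ≠ 8, so there is no saddle point; optimal play is mixed.
Middle is strictly dominated by Top, so General R never plays it.
2 is strictly dominated by 1 (it gives General R strictly more in every row), so General C never plays it.
On the remaining 2×2 (Top, Bottom vs 1, 3):
Let General R play Top with probability p. Expected payoff against 1: 7p + 8(1−p) = −p + 8; against 3: 10p + 3(1−p) = 7p + 3.
Setting these equal: −p + 8 = 7p + 3 ⇒ −8p = -5 ⇒ p = 5/8, and the value is (-1)·(5/8) + 8 = 59/8.
For General C: with q = P(1), equating Top's and Bottom's payoffs gives −3q + 10 = 5q + 3 ⇒ q = 7/8.

59/8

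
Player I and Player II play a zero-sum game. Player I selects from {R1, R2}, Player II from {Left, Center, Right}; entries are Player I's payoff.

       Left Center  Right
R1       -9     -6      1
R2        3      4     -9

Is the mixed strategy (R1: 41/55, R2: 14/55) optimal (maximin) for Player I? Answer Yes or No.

No

Against Left this mix gives (41/55)·(-9) + (14/55)·3 = -327/55.
Against Center this mix gives (41/55)·(-6) + (14/55)·4 = -38/11.
Against Right this mix gives (41/55)·1 + (14/55)·(-9) = -17/11.
Player II will play Left, holding Player I to -327/55. Shifting weight toward the row that does better against Left would raise this floor (the equalizing mix achieves -39/11 against both Left and Right), so the proposed strategy is not optimal.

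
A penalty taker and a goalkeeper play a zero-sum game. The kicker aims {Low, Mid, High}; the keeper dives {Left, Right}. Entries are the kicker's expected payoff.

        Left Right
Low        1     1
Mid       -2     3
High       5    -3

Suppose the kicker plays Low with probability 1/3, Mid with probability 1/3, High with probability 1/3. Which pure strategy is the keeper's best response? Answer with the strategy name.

Right

If the keeper plays Left, the kicker's expected payoff is (1/3)·1 + (1/3)·(-2) + (1/3)·5 = 4/3.
If the keeper plays Right, the kicker's expected payoff is (1/3)·1 + (1/3)·3 + (1/3)·(-3) = 1/3.
The keeper minimizes the kicker's payoff; the smallest is 1/3, so the best response is Right.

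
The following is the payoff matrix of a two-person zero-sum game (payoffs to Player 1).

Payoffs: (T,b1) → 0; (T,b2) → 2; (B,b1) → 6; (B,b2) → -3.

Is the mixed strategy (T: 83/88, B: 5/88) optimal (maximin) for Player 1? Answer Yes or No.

Against b1 this mix gives (83/88)·0 + (5/88)·6 = 15/44.
Against b2 this mix gives (83/88)·2 + (5/88)·(-3) = 151/88.
Player 2 will play b1, holding Player 1 to 15/44. Shifting weight toward the row that does better against b1 would raise this floor (the equalizing mix achieves 12/11 against both b1 and b2), so the proposed strategy is not optimal.

No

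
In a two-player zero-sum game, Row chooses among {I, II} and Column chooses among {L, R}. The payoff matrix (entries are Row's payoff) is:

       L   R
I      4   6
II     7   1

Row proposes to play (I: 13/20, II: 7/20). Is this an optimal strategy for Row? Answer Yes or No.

Against L this mix gives (13/20)·4 + (7/20)·7 = 101/20.
Against R this mix gives (13/20)·6 + (7/20)·1 = 17/4.
Column will play R, holding Row to 17/4. Shifting weight toward the row that does better against R would raise this floor (the equalizing mix achieves 19/4 against both R and L), so the proposed strategy is not optimal.

No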